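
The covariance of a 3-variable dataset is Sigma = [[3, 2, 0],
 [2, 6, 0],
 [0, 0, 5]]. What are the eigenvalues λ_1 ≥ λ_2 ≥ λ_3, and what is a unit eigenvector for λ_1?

Step 1 — characteristic polynomial p(λ) = det(λI - Sigma) = λ³ - tr·λ² + c_1·λ - det, where tr = trace, c_1 = sum of the principal 2×2 minors, det = det(Sigma):
  tr = 3 + 6 + 5 = 14,
  c_1 = (3·6 - (2)²) + (3·5 - (0)²) + (6·5 - (0)²) = 14 + 15 + 30 = 59,
  det = 3·(6·5 - (0)²) - (2)·((2)·5 - (0)·(0)) + (0)·((2)·(0) - 6·(0)) = 3·(30) - (2)·(10) + (0)·(0) = 70.
  So p(λ) = λ³ - 14λ² + 59λ - 70.
Step 2 — look for an integer root (rational root theorem: any rational root is an integer divisor of 70). Testing λ = 2:
  p(2) = 8 - 56 + 118 - 70 = 0  ✓
  Dividing out (λ - 2): p(λ) = (λ - 2)(λ² - 12λ + 35).
Step 3 — remaining eigenvalues from the quadratic λ² - 12λ + 35 = 0:
  Δ = 12² - 4·35 = 144 - 140 = 4,  λ = (12 ± √4)/2 = (12 ± 2)/2 = 7 or 5.
  Sorted: λ_1 = 7,  λ_2 = 5,  λ_3 = 2  (check: sum = 14 = tr ✓).

Step 4 — unit eigenvector for λ_1 = 7: v spans the null space of (Sigma - λ_1 I), whose rows are
  r_1 = (-4, 2, 0),  r_2 = (2, -1, 0),  r_3 = (0, 0, -2).
  v is orthogonal to every row, so take v ∝ r_1 × r_3 = ((2)·(-2) - (0)·(0), (0)·(0) - (-4)·(-2), (-4)·(0) - (2)·(0)) = (-4, -8, 0).
  Rescale (divide by 4; multiply by -1 so the first nonzero entry is positive): u = (1, 2, 0).
  ||u|| = √((1)² + (2)² + (0)²) = √(5) ≈ 2.2361,  v_1 = u/||u|| ≈ (0.4472, 0.8944, 0) (||v_1|| = 1).

λ_1 = 7,  λ_2 = 5,  λ_3 = 2;  v_1 ≈ (0.4472, 0.8944, 0)


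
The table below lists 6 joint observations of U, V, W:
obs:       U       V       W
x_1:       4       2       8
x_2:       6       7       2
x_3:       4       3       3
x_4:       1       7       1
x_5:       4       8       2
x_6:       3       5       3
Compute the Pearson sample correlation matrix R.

Step 1 — column means:
  mean(U) = (4 + 6 + 4 + 1 + 4 + 3) / 6 = 22/6 = 3.6667
  mean(V) = (2 + 7 + 3 + 7 + 8 + 5) / 6 = 32/6 = 5.3333
  mean(W) = (8 + 2 + 3 + 1 + 2 + 3) / 6 = 19/6 = 3.1667

Step 2 — sample variances and covariances s[i,j] = (1/(n-1)) · Σ_k (x_{k,i} - mean_i) · (x_{k,j} - mean_j), with n-1 = 5:
  s[U,U] = ((0.3333)·(0.3333) + (2.3333)·(2.3333) + (0.3333)·(0.3333) + (-2.6667)·(-2.6667) + (0.3333)·(0.3333) + (-0.6667)·(-0.6667)) / 5 = 13.3333/5 = 2.6667
  s[U,V] = ((0.3333)·(-3.3333) + (2.3333)·(1.6667) + (0.3333)·(-2.3333) + (-2.6667)·(1.6667) + (0.3333)·(2.6667) + (-0.6667)·(-0.3333)) / 5 = -1.3333/5 = -0.2667
  s[U,W] = ((0.3333)·(4.8333) + (2.3333)·(-1.1667) + (0.3333)·(-0.1667) + (-2.6667)·(-2.1667) + (0.3333)·(-1.1667) + (-0.6667)·(-0.1667)) / 5 = 4.3333/5 = 0.8667
  s[V,V] = ((-3.3333)·(-3.3333) + (1.6667)·(1.6667) + (-2.3333)·(-2.3333) + (1.6667)·(1.6667) + (2.6667)·(2.6667) + (-0.3333)·(-0.3333)) / 5 = 29.3333/5 = 5.8667
  s[V,W] = ((-3.3333)·(4.8333) + (1.6667)·(-1.1667) + (-2.3333)·(-0.1667) + (1.6667)·(-2.1667) + (2.6667)·(-1.1667) + (-0.3333)·(-0.1667)) / 5 = -24.3333/5 = -4.8667
  s[W,W] = ((4.8333)·(4.8333) + (-1.1667)·(-1.1667) + (-0.1667)·(-0.1667) + (-2.1667)·(-2.1667) + (-1.1667)·(-1.1667) + (-0.1667)·(-0.1667)) / 5 = 30.8333/5 = 6.1667
  Sample standard deviations s_i = √(s[i,i]):
  s(U) = √(2.6667) = 1.633
  s(V) = √(5.8667) = 2.4221
  s(W) = √(6.1667) = 2.4833

Step 3 — r_{ij} = s_{ij} / (s_i · s_j):
  r[U,U] = 1 (diagonal).
  r[U,V] = -0.2667 / (1.633 · 2.4221) = -0.2667 / 3.9553 = -0.0674
  r[U,W] = 0.8667 / (1.633 · 2.4833) = 0.8667 / 4.0552 = 0.2137
  r[V,V] = 1 (diagonal).
  r[V,W] = -4.8667 / (2.4221 · 2.4833) = -4.8667 / 6.0148 = -0.8091
  r[W,W] = 1 (diagonal).

R is symmetric with unit diagonal. Assembling:

R = [[1, -0.0674, 0.2137],
 [-0.0674, 1, -0.8091],
 [0.2137, -0.8091, 1]]


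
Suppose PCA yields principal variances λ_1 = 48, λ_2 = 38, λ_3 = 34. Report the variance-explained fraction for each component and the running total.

Step 1 — total variance = trace(Sigma) = Σ λ_i = 48 + 38 + 34 = 120.

Step 2 — fraction explained by component i = λ_i / Σ λ:
  PC1: 48/120 = 0.4
  PC2: 38/120 = 0.3167
  PC3: 34/120 = 0.2833

Step 3 — cumulative fraction after k components = (λ_1 + ... + λ_k) / Σ λ:
  k = 1: 48/120 = 0.4
  k = 2: (48 + 38)/120 = 86/120 = 0.7167
  k = 3: (48 + 38 + 34)/120 = 120/120 = 1

Summary (fraction, with percent):

explained: PC1 0.4 (40%), PC2 0.3167 (31.67%), PC3 0.2833 (28.33%);  cumulative: 0.4, 0.7167, 1


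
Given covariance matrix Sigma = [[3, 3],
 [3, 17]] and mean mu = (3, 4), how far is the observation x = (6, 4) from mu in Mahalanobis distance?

Step 1 — centre the observation: (x - mu) = (3, 0).

Step 2 — invert Sigma. det(Sigma) = 3·17 - (3)² = 42.
  Sigma^{-1} = (1/det) · [[d, -b], [-b, a]] = [[0.4048, -0.0714],
 [-0.0714, 0.0714]].

Step 3 — form the quadratic (x - mu)^T · Sigma^{-1} · (x - mu):
  Sigma^{-1} · (x - mu) = (1.2143, -0.2143).
  (x - mu)^T · [Sigma^{-1} · (x - mu)] = (3)·(1.2143) + (0)·(-0.2143) = 3.6429.

Step 4 — take square root: d = √(3.6429) ≈ 1.9086.

d(x, mu) = √(3.6429) ≈ 1.9086


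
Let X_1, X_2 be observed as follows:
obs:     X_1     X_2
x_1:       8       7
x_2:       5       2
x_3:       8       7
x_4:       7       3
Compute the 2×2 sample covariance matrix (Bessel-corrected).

Step 1 — column means:
  mean(X_1) = (8 + 5 + 8 + 7) / 4 = 28/4 = 7
  mean(X_2) = (7 + 2 + 7 + 3) / 4 = 19/4 = 4.75

Step 2 — sample covariance S[i,j] = (1/(n-1)) · Σ_k (x_{k,i} - mean_i) · (x_{k,j} - mean_j), with n-1 = 3.
  S[X_1,X_1] = ((1)·(1) + (-2)·(-2) + (1)·(1) + (0)·(0)) / 3 = 6/3 = 2
  S[X_1,X_2] = ((1)·(2.25) + (-2)·(-2.75) + (1)·(2.25) + (0)·(-1.75)) / 3 = 10/3 = 3.3333
  S[X_2,X_2] = ((2.25)·(2.25) + (-2.75)·(-2.75) + (2.25)·(2.25) + (-1.75)·(-1.75)) / 3 = 20.75/3 = 6.9167

S is symmetric (S[j,i] = S[i,j]). Assembling:

S = [[2, 3.3333],
 [3.3333, 6.9167]]


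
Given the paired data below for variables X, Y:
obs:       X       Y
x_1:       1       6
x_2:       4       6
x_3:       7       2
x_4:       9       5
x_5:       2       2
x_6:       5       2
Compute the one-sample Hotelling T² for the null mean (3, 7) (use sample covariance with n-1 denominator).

Step 1 — sample mean vector:
  mean(X) = (1 + 4 + 7 + 9 + 2 + 5) / 6 = 28/6 = 4.6667
  mean(Y) = (6 + 6 + 2 + 5 + 2 + 2) / 6 = 23/6 = 3.8333
  x̄ = (4.6667, 3.8333),  deviation x̄ - mu_0 = (4.6667, 3.8333) - (3, 7) = (1.6667, -3.1667).

Step 2 — sample covariance matrix, S[i,j] = (1/(n-1)) · Σ_k (x_{k,i} - mean_i) · (x_{k,j} - mean_j), divisor n-1 = 5:
  S[X,X] = ((-3.6667)·(-3.6667) + (-0.6667)·(-0.6667) + (2.3333)·(2.3333) + (4.3333)·(4.3333) + (-2.6667)·(-2.6667) + (0.3333)·(0.3333)) / 5 = 45.3333/5 = 9.0667
  S[X,Y] = ((-3.6667)·(2.1667) + (-0.6667)·(2.1667) + (2.3333)·(-1.8333) + (4.3333)·(1.1667) + (-2.6667)·(-1.8333) + (0.3333)·(-1.8333)) / 5 = -4.3333/5 = -0.8667
  S[Y,Y] = ((2.1667)·(2.1667) + (2.1667)·(2.1667) + (-1.8333)·(-1.8333) + (1.1667)·(1.1667) + (-1.8333)·(-1.8333) + (-1.8333)·(-1.8333)) / 5 = 20.8333/5 = 4.1667
  S = [[9.0667, -0.8667],
 [-0.8667, 4.1667]].

Step 3 — invert S. det(S) = 9.0667·4.1667 - (-0.8667)² = 37.0267.
  S^{-1} = (1/det) · [[d, -b], [-b, a]] = [[0.1125, 0.0234],
 [0.0234, 0.2449]].

Step 4 — quadratic form (x̄ - mu_0)^T · S^{-1} · (x̄ - mu_0):
  S^{-1} · (x̄ - mu_0) = (0.1134, -0.7364),
  (x̄ - mu_0)^T · [...] = (1.6667)·(0.1134) + (-3.1667)·(-0.7364) = 2.521.

Step 5 — scale by n: T² = 6 · 2.521 = 15.126.

T² ≈ 15.126


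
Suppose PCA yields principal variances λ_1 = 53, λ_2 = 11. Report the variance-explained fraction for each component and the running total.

Step 1 — total variance = trace(Sigma) = Σ λ_i = 53 + 11 = 64.

Step 2 — fraction explained by component i = λ_i / Σ λ:
  PC1: 53/64 = 0.8281
  PC2: 11/64 = 0.1719

Step 3 — cumulative fraction after k components = (λ_1 + ... + λ_k) / Σ λ:
  k = 1: 53/64 = 0.8281
  k = 2: (53 + 11)/64 = 64/64 = 1

Summary (fraction, with percent):

explained: PC1 0.8281 (82.81%), PC2 0.1719 (17.19%);  cumulative: 0.8281, 1


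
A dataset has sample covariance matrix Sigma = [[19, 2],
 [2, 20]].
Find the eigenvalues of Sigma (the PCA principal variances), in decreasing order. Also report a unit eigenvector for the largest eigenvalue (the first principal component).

Step 1 — characteristic polynomial of 2×2 Sigma:
  det(Sigma - λI) = λ² - trace · λ + det = 0.
  trace = 19 + 20 = 39, det = 19·20 - (2)² = 376.
Step 2 — discriminant:
  Δ = trace² - 4·det = 1521 - 1504 = 17.
Step 3 — eigenvalues:
  λ = (trace ± √Δ)/2 = (39 ± 4.1231)/2,
  λ_1 = 21.5616,  λ_2 = 17.4384.

Step 4 — unit eigenvector for λ_1: solve (Sigma - λ_1 I)v = 0. First row:
  (19 - 21.5616)·v_x + (2)·v_y = 0, i.e. (-2.5616)·v_x + (2)·v_y = 0,
  so v ∝ (b, λ_1 - a) = (2, 2.5616) = u.
  ||u|| = √((2)² + (2.5616)²) = √(10.5616) ≈ 3.2499,
  v_1 = u/||u|| ≈ (0.6154, 0.7882) (||v_1|| = 1).

λ_1 = 21.5616,  λ_2 = 17.4384;  v_1 ≈ (0.6154, 0.7882)


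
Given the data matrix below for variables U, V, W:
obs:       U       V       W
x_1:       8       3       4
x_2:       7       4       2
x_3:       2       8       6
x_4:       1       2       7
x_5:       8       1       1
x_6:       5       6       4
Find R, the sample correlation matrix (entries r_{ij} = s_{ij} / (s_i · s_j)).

Step 1 — column means:
  mean(U) = (8 + 7 + 2 + 1 + 8 + 5) / 6 = 31/6 = 5.1667
  mean(V) = (3 + 4 + 8 + 2 + 1 + 6) / 6 = 24/6 = 4
  mean(W) = (4 + 2 + 6 + 7 + 1 + 4) / 6 = 24/6 = 4

Step 2 — sample variances and covariances s[i,j] = (1/(n-1)) · Σ_k (x_{k,i} - mean_i) · (x_{k,j} - mean_j), with n-1 = 5:
  s[U,U] = ((2.8333)·(2.8333) + (1.8333)·(1.8333) + (-3.1667)·(-3.1667) + (-4.1667)·(-4.1667) + (2.8333)·(2.8333) + (-0.1667)·(-0.1667)) / 5 = 46.8333/5 = 9.3667
  s[U,V] = ((2.8333)·(-1) + (1.8333)·(0) + (-3.1667)·(4) + (-4.1667)·(-2) + (2.8333)·(-3) + (-0.1667)·(2)) / 5 = -16/5 = -3.2
  s[U,W] = ((2.8333)·(0) + (1.8333)·(-2) + (-3.1667)·(2) + (-4.1667)·(3) + (2.8333)·(-3) + (-0.1667)·(0)) / 5 = -31/5 = -6.2
  s[V,V] = ((-1)·(-1) + (0)·(0) + (4)·(4) + (-2)·(-2) + (-3)·(-3) + (2)·(2)) / 5 = 34/5 = 6.8
  s[V,W] = ((-1)·(0) + (0)·(-2) + (4)·(2) + (-2)·(3) + (-3)·(-3) + (2)·(0)) / 5 = 11/5 = 2.2
  s[W,W] = ((0)·(0) + (-2)·(-2) + (2)·(2) + (3)·(3) + (-3)·(-3) + (0)·(0)) / 5 = 26/5 = 5.2
  Sample standard deviations s_i = √(s[i,i]):
  s(U) = √(9.3667) = 3.0605
  s(V) = √(6.8) = 2.6077
  s(W) = √(5.2) = 2.2804

Step 3 — r_{ij} = s_{ij} / (s_i · s_j):
  r[U,U] = 1 (diagonal).
  r[U,V] = -3.2 / (3.0605 · 2.6077) = -3.2 / 7.9808 = -0.401
  r[U,W] = -6.2 / (3.0605 · 2.2804) = -6.2 / 6.979 = -0.8884
  r[V,V] = 1 (diagonal).
  r[V,W] = 2.2 / (2.6077 · 2.2804) = 2.2 / 5.9464 = 0.37
  r[W,W] = 1 (diagonal).

R is symmetric with unit diagonal. Assembling:

R = [[1, -0.401, -0.8884],
 [-0.401, 1, 0.37],
 [-0.8884, 0.37, 1]]


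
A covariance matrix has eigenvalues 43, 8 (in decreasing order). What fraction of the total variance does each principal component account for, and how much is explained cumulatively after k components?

Step 1 — total variance = trace(Sigma) = Σ λ_i = 43 + 8 = 51.

Step 2 — fraction explained by component i = λ_i / Σ λ:
  PC1: 43/51 = 0.8431
  PC2: 8/51 = 0.1569

Step 3 — cumulative fraction after k components = (λ_1 + ... + λ_k) / Σ λ:
  k = 1: 43/51 = 0.8431
  k = 2: (43 + 8)/51 = 51/51 = 1

Summary (fraction, with percent):

explained: PC1 0.8431 (84.31%), PC2 0.1569 (15.69%);  cumulative: 0.8431, 1


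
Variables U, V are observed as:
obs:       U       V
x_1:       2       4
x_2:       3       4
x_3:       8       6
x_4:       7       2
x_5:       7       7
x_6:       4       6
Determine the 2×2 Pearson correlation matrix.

Step 1 — column means:
  mean(U) = (2 + 3 + 8 + 7 + 7 + 4) / 6 = 31/6 = 5.1667
  mean(V) = (4 + 4 + 6 + 2 + 7 + 6) / 6 = 29/6 = 4.8333

Step 2 — sample variances and covariances s[i,j] = (1/(n-1)) · Σ_k (x_{k,i} - mean_i) · (x_{k,j} - mean_j), with n-1 = 5:
  s[U,U] = ((-3.1667)·(-3.1667) + (-2.1667)·(-2.1667) + (2.8333)·(2.8333) + (1.8333)·(1.8333) + (1.8333)·(1.8333) + (-1.1667)·(-1.1667)) / 5 = 30.8333/5 = 6.1667
  s[U,V] = ((-3.1667)·(-0.8333) + (-2.1667)·(-0.8333) + (2.8333)·(1.1667) + (1.8333)·(-2.8333) + (1.8333)·(2.1667) + (-1.1667)·(1.1667)) / 5 = 5.1667/5 = 1.0333
  s[V,V] = ((-0.8333)·(-0.8333) + (-0.8333)·(-0.8333) + (1.1667)·(1.1667) + (-2.8333)·(-2.8333) + (2.1667)·(2.1667) + (1.1667)·(1.1667)) / 5 = 16.8333/5 = 3.3667
  Sample standard deviations s_i = √(s[i,i]):
  s(U) = √(6.1667) = 2.4833
  s(V) = √(3.3667) = 1.8348

Step 3 — r_{ij} = s_{ij} / (s_i · s_j):
  r[U,U] = 1 (diagonal).
  r[U,V] = 1.0333 / (2.4833 · 1.8348) = 1.0333 / 4.5564 = 0.2268
  r[V,V] = 1 (diagonal).

R is symmetric with unit diagonal. Assembling:

R = [[1, 0.2268],
 [0.2268, 1]]


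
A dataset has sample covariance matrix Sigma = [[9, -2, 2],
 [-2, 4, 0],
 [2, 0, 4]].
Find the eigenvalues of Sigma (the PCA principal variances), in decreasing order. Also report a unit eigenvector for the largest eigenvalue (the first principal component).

Step 1 — characteristic polynomial p(λ) = det(λI - Sigma) = λ³ - tr·λ² + c_1·λ - det, where tr = trace, c_1 = sum of the principal 2×2 minors, det = det(Sigma):
  tr = 9 + 4 + 4 = 17,
  c_1 = (9·4 - (-2)²) + (9·4 - (2)²) + (4·4 - (0)²) = 32 + 32 + 16 = 80,
  det = 9·(4·4 - (0)²) - (-2)·((-2)·4 - (0)·(2)) + (2)·((-2)·(0) - 4·(2)) = 9·(16) - (-2)·(-8) + (2)·(-8) = 112.
  So p(λ) = λ³ - 17λ² + 80λ - 112.
Step 2 — look for an integer root (rational root theorem: any rational root is an integer divisor of 112). Testing λ = 4:
  p(4) = 64 - 272 + 320 - 112 = 0  ✓
  Dividing out (λ - 4): p(λ) = (λ - 4)(λ² - 13λ + 28).
Step 3 — remaining eigenvalues from the quadratic λ² - 13λ + 28 = 0:
  Δ = 13² - 4·28 = 169 - 112 = 57,  λ = (13 ± √57)/2 = (13 ± 7.5498)/2 ≈ 10.2749 or 2.7251.
  Sorted: λ_1 = 10.2749,  λ_2 = 4,  λ_3 = 2.7251  (check: sum = 17 = tr ✓).

Step 4 — unit eigenvector for λ_1 ≈ 10.2749: v spans the null space of (Sigma - λ_1 I), whose rows are
  r_1 = (-1.2749, -2, 2),  r_2 = (-2, -6.2749, 0),  r_3 = (2, 0, -6.2749).
  v is orthogonal to every row, so take v ∝ r_1 × r_2 = ((-2)·(0) - (2)·(-6.2749), (2)·(-2) - (-1.2749)·(0), (-1.2749)·(-6.2749) - (-2)·(-2)) ≈ (12.5498, -4, 4).
  Let u = (12.5498, -4, 4).
  ||u|| = √((12.5498)² + (-4)² + (4)²) = √(189.4983) ≈ 13.7658,  v_1 = u/||u|| ≈ (0.9117, -0.2906, 0.2906) (||v_1|| = 1).

λ_1 = 10.2749,  λ_2 = 4,  λ_3 = 2.7251;  v_1 ≈ (0.9117, -0.2906, 0.2906)


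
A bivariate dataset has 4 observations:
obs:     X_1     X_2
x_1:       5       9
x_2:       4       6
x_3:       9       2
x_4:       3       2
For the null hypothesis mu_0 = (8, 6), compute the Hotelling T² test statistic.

Step 1 — sample mean vector:
  mean(X_1) = (5 + 4 + 9 + 3) / 4 = 21/4 = 5.25
  mean(X_2) = (9 + 6 + 2 + 2) / 4 = 19/4 = 4.75
  x̄ = (5.25, 4.75),  deviation x̄ - mu_0 = (5.25, 4.75) - (8, 6) = (-2.75, -1.25).

Step 2 — sample covariance matrix, S[i,j] = (1/(n-1)) · Σ_k (x_{k,i} - mean_i) · (x_{k,j} - mean_j), divisor n-1 = 3:
  S[X_1,X_1] = ((-0.25)·(-0.25) + (-1.25)·(-1.25) + (3.75)·(3.75) + (-2.25)·(-2.25)) / 3 = 20.75/3 = 6.9167
  S[X_1,X_2] = ((-0.25)·(4.25) + (-1.25)·(1.25) + (3.75)·(-2.75) + (-2.25)·(-2.75)) / 3 = -6.75/3 = -2.25
  S[X_2,X_2] = ((4.25)·(4.25) + (1.25)·(1.25) + (-2.75)·(-2.75) + (-2.75)·(-2.75)) / 3 = 34.75/3 = 11.5833
  S = [[6.9167, -2.25],
 [-2.25, 11.5833]].

Step 3 — invert S. det(S) = 6.9167·11.5833 - (-2.25)² = 75.0556.
  S^{-1} = (1/det) · [[d, -b], [-b, a]] = [[0.1543, 0.03],
 [0.03, 0.0922]].

Step 4 — quadratic form (x̄ - mu_0)^T · S^{-1} · (x̄ - mu_0):
  S^{-1} · (x̄ - mu_0) = (-0.4619, -0.1976),
  (x̄ - mu_0)^T · [...] = (-2.75)·(-0.4619) + (-1.25)·(-0.1976) = 1.5172.

Step 5 — scale by n: T² = 4 · 1.5172 = 6.0688.

T² ≈ 6.0688


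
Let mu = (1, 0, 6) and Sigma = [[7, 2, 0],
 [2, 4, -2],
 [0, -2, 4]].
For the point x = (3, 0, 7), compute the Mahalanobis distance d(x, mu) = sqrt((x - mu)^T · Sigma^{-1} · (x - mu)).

Step 1 — centre the observation: (x - mu) = (2, 0, 1).

Step 2 — invert Sigma (cofactor / det for 3×3, or solve directly):
  Sigma^{-1} = [[0.1765, -0.1176, -0.0588],
 [-0.1176, 0.4118, 0.2059],
 [-0.0588, 0.2059, 0.3529]].

Step 3 — form the quadratic (x - mu)^T · Sigma^{-1} · (x - mu):
  Sigma^{-1} · (x - mu) = (0.2941, -0.0294, 0.2353).
  (x - mu)^T · [Sigma^{-1} · (x - mu)] = (2)·(0.2941) + (0)·(-0.0294) + (1)·(0.2353) = 0.8235.

Step 4 — take square root: d = √(0.8235) ≈ 0.9075.

d(x, mu) = √(0.8235) ≈ 0.9075


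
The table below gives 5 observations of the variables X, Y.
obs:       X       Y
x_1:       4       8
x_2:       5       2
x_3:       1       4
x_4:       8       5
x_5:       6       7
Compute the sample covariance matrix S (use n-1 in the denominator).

Step 1 — column means:
  mean(X) = (4 + 5 + 1 + 8 + 6) / 5 = 24/5 = 4.8
  mean(Y) = (8 + 2 + 4 + 5 + 7) / 5 = 26/5 = 5.2

Step 2 — sample covariance S[i,j] = (1/(n-1)) · Σ_k (x_{k,i} - mean_i) · (x_{k,j} - mean_j), with n-1 = 4.
  S[X,X] = ((-0.8)·(-0.8) + (0.2)·(0.2) + (-3.8)·(-3.8) + (3.2)·(3.2) + (1.2)·(1.2)) / 4 = 26.8/4 = 6.7
  S[X,Y] = ((-0.8)·(2.8) + (0.2)·(-3.2) + (-3.8)·(-1.2) + (3.2)·(-0.2) + (1.2)·(1.8)) / 4 = 3.2/4 = 0.8
  S[Y,Y] = ((2.8)·(2.8) + (-3.2)·(-3.2) + (-1.2)·(-1.2) + (-0.2)·(-0.2) + (1.8)·(1.8)) / 4 = 22.8/4 = 5.7

S is symmetric (S[j,i] = S[i,j]). Assembling:

S = [[6.7, 0.8],
 [0.8, 5.7]]


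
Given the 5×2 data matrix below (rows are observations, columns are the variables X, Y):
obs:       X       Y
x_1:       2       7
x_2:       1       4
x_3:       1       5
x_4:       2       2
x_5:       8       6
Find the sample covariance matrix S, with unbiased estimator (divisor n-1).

Step 1 — column means:
  mean(X) = (2 + 1 + 1 + 2 + 8) / 5 = 14/5 = 2.8
  mean(Y) = (7 + 4 + 5 + 2 + 6) / 5 = 24/5 = 4.8

Step 2 — sample covariance S[i,j] = (1/(n-1)) · Σ_k (x_{k,i} - mean_i) · (x_{k,j} - mean_j), with n-1 = 4.
  S[X,X] = ((-0.8)·(-0.8) + (-1.8)·(-1.8) + (-1.8)·(-1.8) + (-0.8)·(-0.8) + (5.2)·(5.2)) / 4 = 34.8/4 = 8.7
  S[X,Y] = ((-0.8)·(2.2) + (-1.8)·(-0.8) + (-1.8)·(0.2) + (-0.8)·(-2.8) + (5.2)·(1.2)) / 4 = 7.8/4 = 1.95
  S[Y,Y] = ((2.2)·(2.2) + (-0.8)·(-0.8) + (0.2)·(0.2) + (-2.8)·(-2.8) + (1.2)·(1.2)) / 4 = 14.8/4 = 3.7

S is symmetric (S[j,i] = S[i,j]). Assembling:

S = [[8.7, 1.95],
 [1.95, 3.7]]


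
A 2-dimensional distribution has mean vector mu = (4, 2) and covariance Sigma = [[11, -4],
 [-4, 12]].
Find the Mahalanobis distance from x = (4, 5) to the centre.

Step 1 — centre the observation: (x - mu) = (0, 3).

Step 2 — invert Sigma. det(Sigma) = 11·12 - (-4)² = 116.
  Sigma^{-1} = (1/det) · [[d, -b], [-b, a]] = [[0.1034, 0.0345],
 [0.0345, 0.0948]].

Step 3 — form the quadratic (x - mu)^T · Sigma^{-1} · (x - mu):
  Sigma^{-1} · (x - mu) = (0.1034, 0.2845).
  (x - mu)^T · [Sigma^{-1} · (x - mu)] = (0)·(0.1034) + (3)·(0.2845) = 0.8534.

Step 4 — take square root: d = √(0.8534) ≈ 0.9238.

d(x, mu) = √(0.8534) ≈ 0.9238


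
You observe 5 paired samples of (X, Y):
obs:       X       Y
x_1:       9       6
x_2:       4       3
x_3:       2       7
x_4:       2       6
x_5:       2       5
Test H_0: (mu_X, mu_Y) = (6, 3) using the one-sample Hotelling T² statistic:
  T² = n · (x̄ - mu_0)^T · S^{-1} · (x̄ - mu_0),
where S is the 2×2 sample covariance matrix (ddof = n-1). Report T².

Step 1 — sample mean vector:
  mean(X) = (9 + 4 + 2 + 2 + 2) / 5 = 19/5 = 3.8
  mean(Y) = (6 + 3 + 7 + 6 + 5) / 5 = 27/5 = 5.4
  x̄ = (3.8, 5.4),  deviation x̄ - mu_0 = (3.8, 5.4) - (6, 3) = (-2.2, 2.4).

Step 2 — sample covariance matrix, S[i,j] = (1/(n-1)) · Σ_k (x_{k,i} - mean_i) · (x_{k,j} - mean_j), divisor n-1 = 4:
  S[X,X] = ((5.2)·(5.2) + (0.2)·(0.2) + (-1.8)·(-1.8) + (-1.8)·(-1.8) + (-1.8)·(-1.8)) / 4 = 36.8/4 = 9.2
  S[X,Y] = ((5.2)·(0.6) + (0.2)·(-2.4) + (-1.8)·(1.6) + (-1.8)·(0.6) + (-1.8)·(-0.4)) / 4 = -0.6/4 = -0.15
  S[Y,Y] = ((0.6)·(0.6) + (-2.4)·(-2.4) + (1.6)·(1.6) + (0.6)·(0.6) + (-0.4)·(-0.4)) / 4 = 9.2/4 = 2.3
  S = [[9.2, -0.15],
 [-0.15, 2.3]].

Step 3 — invert S. det(S) = 9.2·2.3 - (-0.15)² = 21.1375.
  S^{-1} = (1/det) · [[d, -b], [-b, a]] = [[0.1088, 0.0071],
 [0.0071, 0.4352]].

Step 4 — quadratic form (x̄ - mu_0)^T · S^{-1} · (x̄ - mu_0):
  S^{-1} · (x̄ - mu_0) = (-0.2224, 1.029),
  (x̄ - mu_0)^T · [...] = (-2.2)·(-0.2224) + (2.4)·(1.029) = 2.9587.

Step 5 — scale by n: T² = 5 · 2.9587 = 14.7936.

T² ≈ 14.7936


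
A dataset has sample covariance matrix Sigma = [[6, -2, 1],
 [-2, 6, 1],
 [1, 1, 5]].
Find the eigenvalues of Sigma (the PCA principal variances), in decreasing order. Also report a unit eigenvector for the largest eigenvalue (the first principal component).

Step 1 — characteristic polynomial p(λ) = det(λI - Sigma) = λ³ - tr·λ² + c_1·λ - det, where tr = trace, c_1 = sum of the principal 2×2 minors, det = det(Sigma):
  tr = 6 + 6 + 5 = 17,
  c_1 = (6·6 - (-2)²) + (6·5 - (1)²) + (6·5 - (1)²) = 32 + 29 + 29 = 90,
  det = 6·(6·5 - (1)²) - (-2)·((-2)·5 - (1)·(1)) + (1)·((-2)·(1) - 6·(1)) = 6·(29) - (-2)·(-11) + (1)·(-8) = 144.
  So p(λ) = λ³ - 17λ² + 90λ - 144.
Step 2 — look for an integer root (rational root theorem: any rational root is an integer divisor of 144). Testing λ = 3:
  p(3) = 27 - 153 + 270 - 144 = 0  ✓
  Dividing out (λ - 3): p(λ) = (λ - 3)(λ² - 14λ + 48).
Step 3 — remaining eigenvalues from the quadratic λ² - 14λ + 48 = 0:
  Δ = 14² - 4·48 = 196 - 192 = 4,  λ = (14 ± √4)/2 = (14 ± 2)/2 = 8 or 6.
  Sorted: λ_1 = 8,  λ_2 = 6,  λ_3 = 3  (check: sum = 17 = tr ✓).

Step 4 — unit eigenvector for λ_1 = 8: v spans the null space of (Sigma - λ_1 I), whose rows are
  r_1 = (-2, -2, 1),  r_2 = (-2, -2, 1),  r_3 = (1, 1, -3).
  v is orthogonal to every row, so take v ∝ r_1 × r_3 = ((-2)·(-3) - (1)·(1), (1)·(1) - (-2)·(-3), (-2)·(1) - (-2)·(1)) = (5, -5, 0).
  Rescale (divide by 5): u = (1, -1, 0).
  ||u|| = √((1)² + (-1)² + (0)²) = √(2) ≈ 1.4142,  v_1 = u/||u|| ≈ (0.7071, -0.7071, 0) (||v_1|| = 1).

λ_1 = 8,  λ_2 = 6,  λ_3 = 3;  v_1 ≈ (0.7071, -0.7071, 0)


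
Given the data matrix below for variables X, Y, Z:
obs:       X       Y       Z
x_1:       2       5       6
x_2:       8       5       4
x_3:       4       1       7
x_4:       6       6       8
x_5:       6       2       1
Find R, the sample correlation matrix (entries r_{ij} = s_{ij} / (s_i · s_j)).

Step 1 — column means:
  mean(X) = (2 + 8 + 4 + 6 + 6) / 5 = 26/5 = 5.2
  mean(Y) = (5 + 5 + 1 + 6 + 2) / 5 = 19/5 = 3.8
  mean(Z) = (6 + 4 + 7 + 8 + 1) / 5 = 26/5 = 5.2

Step 2 — sample variances and covariances s[i,j] = (1/(n-1)) · Σ_k (x_{k,i} - mean_i) · (x_{k,j} - mean_j), with n-1 = 4:
  s[X,X] = ((-3.2)·(-3.2) + (2.8)·(2.8) + (-1.2)·(-1.2) + (0.8)·(0.8) + (0.8)·(0.8)) / 4 = 20.8/4 = 5.2
  s[X,Y] = ((-3.2)·(1.2) + (2.8)·(1.2) + (-1.2)·(-2.8) + (0.8)·(2.2) + (0.8)·(-1.8)) / 4 = 3.2/4 = 0.8
  s[X,Z] = ((-3.2)·(0.8) + (2.8)·(-1.2) + (-1.2)·(1.8) + (0.8)·(2.8) + (0.8)·(-4.2)) / 4 = -9.2/4 = -2.3
  s[Y,Y] = ((1.2)·(1.2) + (1.2)·(1.2) + (-2.8)·(-2.8) + (2.2)·(2.2) + (-1.8)·(-1.8)) / 4 = 18.8/4 = 4.7
  s[Y,Z] = ((1.2)·(0.8) + (1.2)·(-1.2) + (-2.8)·(1.8) + (2.2)·(2.8) + (-1.8)·(-4.2)) / 4 = 8.2/4 = 2.05
  s[Z,Z] = ((0.8)·(0.8) + (-1.2)·(-1.2) + (1.8)·(1.8) + (2.8)·(2.8) + (-4.2)·(-4.2)) / 4 = 30.8/4 = 7.7
  Sample standard deviations s_i = √(s[i,i]):
  s(X) = √(5.2) = 2.2804
  s(Y) = √(4.7) = 2.1679
  s(Z) = √(7.7) = 2.7749

Step 3 — r_{ij} = s_{ij} / (s_i · s_j):
  r[X,X] = 1 (diagonal).
  r[X,Y] = 0.8 / (2.2804 · 2.1679) = 0.8 / 4.9437 = 0.1618
  r[X,Z] = -2.3 / (2.2804 · 2.7749) = -2.3 / 6.3277 = -0.3635
  r[Y,Y] = 1 (diagonal).
  r[Y,Z] = 2.05 / (2.1679 · 2.7749) = 2.05 / 6.0158 = 0.3408
  r[Z,Z] = 1 (diagonal).

R is symmetric with unit diagonal. Assembling:

R = [[1, 0.1618, -0.3635],
 [0.1618, 1, 0.3408],
 [-0.3635, 0.3408, 1]]


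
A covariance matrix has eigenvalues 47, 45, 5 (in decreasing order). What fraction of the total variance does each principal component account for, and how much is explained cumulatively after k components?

Step 1 — total variance = trace(Sigma) = Σ λ_i = 47 + 45 + 5 = 97.

Step 2 — fraction explained by component i = λ_i / Σ λ:
  PC1: 47/97 = 0.4845
  PC2: 45/97 = 0.4639
  PC3: 5/97 = 0.0515

Step 3 — cumulative fraction after k components = (λ_1 + ... + λ_k) / Σ λ:
  k = 1: 47/97 = 0.4845
  k = 2: (47 + 45)/97 = 92/97 = 0.9485
  k = 3: (47 + 45 + 5)/97 = 97/97 = 1

Summary (fraction, with percent):

explained: PC1 0.4845 (48.45%), PC2 0.4639 (46.39%), PC3 0.0515 (5.15%);  cumulative: 0.4845, 0.9485, 1


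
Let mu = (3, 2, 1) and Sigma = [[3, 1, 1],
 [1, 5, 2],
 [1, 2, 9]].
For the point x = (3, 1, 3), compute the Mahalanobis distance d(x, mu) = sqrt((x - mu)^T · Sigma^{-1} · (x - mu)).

Step 1 — centre the observation: (x - mu) = (0, -1, 2).

Step 2 — invert Sigma (cofactor / det for 3×3, or solve directly):
  Sigma^{-1} = [[0.3628, -0.0619, -0.0265],
 [-0.0619, 0.2301, -0.0442],
 [-0.0265, -0.0442, 0.1239]].

Step 3 — form the quadratic (x - mu)^T · Sigma^{-1} · (x - mu):
  Sigma^{-1} · (x - mu) = (0.0088, -0.3186, 0.292).
  (x - mu)^T · [Sigma^{-1} · (x - mu)] = (0)·(0.0088) + (-1)·(-0.3186) + (2)·(0.292) = 0.9027.

Step 4 — take square root: d = √(0.9027) ≈ 0.9501.

d(x, mu) = √(0.9027) ≈ 0.9501


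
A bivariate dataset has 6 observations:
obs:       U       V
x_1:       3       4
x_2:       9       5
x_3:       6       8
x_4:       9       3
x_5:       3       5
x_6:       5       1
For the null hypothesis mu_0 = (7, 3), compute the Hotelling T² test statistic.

Step 1 — sample mean vector:
  mean(U) = (3 + 9 + 6 + 9 + 3 + 5) / 6 = 35/6 = 5.8333
  mean(V) = (4 + 5 + 8 + 3 + 5 + 1) / 6 = 26/6 = 4.3333
  x̄ = (5.8333, 4.3333),  deviation x̄ - mu_0 = (5.8333, 4.3333) - (7, 3) = (-1.1667, 1.3333).

Step 2 — sample covariance matrix, S[i,j] = (1/(n-1)) · Σ_k (x_{k,i} - mean_i) · (x_{k,j} - mean_j), divisor n-1 = 5:
  S[U,U] = ((-2.8333)·(-2.8333) + (3.1667)·(3.1667) + (0.1667)·(0.1667) + (3.1667)·(3.1667) + (-2.8333)·(-2.8333) + (-0.8333)·(-0.8333)) / 5 = 36.8333/5 = 7.3667
  S[U,V] = ((-2.8333)·(-0.3333) + (3.1667)·(0.6667) + (0.1667)·(3.6667) + (3.1667)·(-1.3333) + (-2.8333)·(0.6667) + (-0.8333)·(-3.3333)) / 5 = 0.3333/5 = 0.0667
  S[V,V] = ((-0.3333)·(-0.3333) + (0.6667)·(0.6667) + (3.6667)·(3.6667) + (-1.3333)·(-1.3333) + (0.6667)·(0.6667) + (-3.3333)·(-3.3333)) / 5 = 27.3333/5 = 5.4667
  S = [[7.3667, 0.0667],
 [0.0667, 5.4667]].

Step 3 — invert S. det(S) = 7.3667·5.4667 - (0.0667)² = 40.2667.
  S^{-1} = (1/det) · [[d, -b], [-b, a]] = [[0.1358, -0.0017],
 [-0.0017, 0.1829]].

Step 4 — quadratic form (x̄ - mu_0)^T · S^{-1} · (x̄ - mu_0):
  S^{-1} · (x̄ - mu_0) = (-0.1606, 0.2459),
  (x̄ - mu_0)^T · [...] = (-1.1667)·(-0.1606) + (1.3333)·(0.2459) = 0.5152.

Step 5 — scale by n: T² = 6 · 0.5152 = 3.0911.

T² ≈ 3.0911


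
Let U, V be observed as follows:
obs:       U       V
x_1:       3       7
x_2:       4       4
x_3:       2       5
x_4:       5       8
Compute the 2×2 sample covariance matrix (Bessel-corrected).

Step 1 — column means:
  mean(U) = (3 + 4 + 2 + 5) / 4 = 14/4 = 3.5
  mean(V) = (7 + 4 + 5 + 8) / 4 = 24/4 = 6

Step 2 — sample covariance S[i,j] = (1/(n-1)) · Σ_k (x_{k,i} - mean_i) · (x_{k,j} - mean_j), with n-1 = 3.
  S[U,U] = ((-0.5)·(-0.5) + (0.5)·(0.5) + (-1.5)·(-1.5) + (1.5)·(1.5)) / 3 = 5/3 = 1.6667
  S[U,V] = ((-0.5)·(1) + (0.5)·(-2) + (-1.5)·(-1) + (1.5)·(2)) / 3 = 3/3 = 1
  S[V,V] = ((1)·(1) + (-2)·(-2) + (-1)·(-1) + (2)·(2)) / 3 = 10/3 = 3.3333

S is symmetric (S[j,i] = S[i,j]). Assembling:

S = [[1.6667, 1],
 [1, 3.3333]]


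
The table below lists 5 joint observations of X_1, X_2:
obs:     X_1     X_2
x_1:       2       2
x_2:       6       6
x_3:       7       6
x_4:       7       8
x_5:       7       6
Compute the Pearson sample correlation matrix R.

Step 1 — column means:
  mean(X_1) = (2 + 6 + 7 + 7 + 7) / 5 = 29/5 = 5.8
  mean(X_2) = (2 + 6 + 6 + 8 + 6) / 5 = 28/5 = 5.6

Step 2 — sample variances and covariances s[i,j] = (1/(n-1)) · Σ_k (x_{k,i} - mean_i) · (x_{k,j} - mean_j), with n-1 = 4:
  s[X_1,X_1] = ((-3.8)·(-3.8) + (0.2)·(0.2) + (1.2)·(1.2) + (1.2)·(1.2) + (1.2)·(1.2)) / 4 = 18.8/4 = 4.7
  s[X_1,X_2] = ((-3.8)·(-3.6) + (0.2)·(0.4) + (1.2)·(0.4) + (1.2)·(2.4) + (1.2)·(0.4)) / 4 = 17.6/4 = 4.4
  s[X_2,X_2] = ((-3.6)·(-3.6) + (0.4)·(0.4) + (0.4)·(0.4) + (2.4)·(2.4) + (0.4)·(0.4)) / 4 = 19.2/4 = 4.8
  Sample standard deviations s_i = √(s[i,i]):
  s(X_1) = √(4.7) = 2.1679
  s(X_2) = √(4.8) = 2.1909

Step 3 — r_{ij} = s_{ij} / (s_i · s_j):
  r[X_1,X_1] = 1 (diagonal).
  r[X_1,X_2] = 4.4 / (2.1679 · 2.1909) = 4.4 / 4.7497 = 0.9264
  r[X_2,X_2] = 1 (diagonal).

R is symmetric with unit diagonal. Assembling:

R = [[1, 0.9264],
 [0.9264, 1]]


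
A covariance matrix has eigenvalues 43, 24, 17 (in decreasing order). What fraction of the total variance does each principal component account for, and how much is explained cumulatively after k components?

Step 1 — total variance = trace(Sigma) = Σ λ_i = 43 + 24 + 17 = 84.

Step 2 — fraction explained by component i = λ_i / Σ λ:
  PC1: 43/84 = 0.5119
  PC2: 24/84 = 0.2857
  PC3: 17/84 = 0.2024

Step 3 — cumulative fraction after k components = (λ_1 + ... + λ_k) / Σ λ:
  k = 1: 43/84 = 0.5119
  k = 2: (43 + 24)/84 = 67/84 = 0.7976
  k = 3: (43 + 24 + 17)/84 = 84/84 = 1

Summary (fraction, with percent):

explained: PC1 0.5119 (51.19%), PC2 0.2857 (28.57%), PC3 0.2024 (20.24%);  cumulative: 0.5119, 0.7976, 1


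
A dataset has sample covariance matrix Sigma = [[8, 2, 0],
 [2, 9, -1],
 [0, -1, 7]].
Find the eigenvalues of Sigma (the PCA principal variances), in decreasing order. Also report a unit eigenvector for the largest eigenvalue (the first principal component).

Step 1 — characteristic polynomial p(λ) = det(λI - Sigma) = λ³ - tr·λ² + c_1·λ - det, where tr = trace, c_1 = sum of the principal 2×2 minors, det = det(Sigma):
  tr = 8 + 9 + 7 = 24,
  c_1 = (8·9 - (2)²) + (8·7 - (0)²) + (9·7 - (-1)²) = 68 + 56 + 62 = 186,
  det = 8·(9·7 - (-1)²) - (2)·((2)·7 - (-1)·(0)) + (0)·((2)·(-1) - 9·(0)) = 8·(62) - (2)·(14) + (0)·(-2) = 468.
  So p(λ) = λ³ - 24λ² + 186λ - 468.
Step 2 — look for an integer root (rational root theorem: any rational root is an integer divisor of 468). Testing λ = 6:
  p(6) = 216 - 864 + 1116 - 468 = 0  ✓
  Dividing out (λ - 6): p(λ) = (λ - 6)(λ² - 18λ + 78).
Step 3 — remaining eigenvalues from the quadratic λ² - 18λ + 78 = 0:
  Δ = 18² - 4·78 = 324 - 312 = 12,  λ = (18 ± √12)/2 = (18 ± 3.4641)/2 ≈ 10.7321 or 7.2679.
  Sorted: λ_1 = 10.7321,  λ_2 = 7.2679,  λ_3 = 6  (check: sum = 24 = tr ✓).

Step 4 — unit eigenvector for λ_1 ≈ 10.7321: v spans the null space of (Sigma - λ_1 I), whose rows are
  r_1 = (-2.7321, 2, 0),  r_2 = (2, -1.7321, -1),  r_3 = (0, -1, -3.7321).
  v is orthogonal to every row, so take v ∝ r_1 × r_2 = ((2)·(-1) - (0)·(-1.7321), (0)·(2) - (-2.7321)·(-1), (-2.7321)·(-1.7321) - (2)·(2)) ≈ (-2, -2.7321, 0.7321).
  Rescale (multiply by -1 so the first nonzero entry is positive): u = (2, 2.7321, -0.7321).
  ||u|| = √((2)² + (2.7321)² + (-0.7321)²) = √(12) ≈ 3.4641,  v_1 = u/||u|| ≈ (0.5774, 0.7887, -0.2113) (||v_1|| = 1).

λ_1 = 10.7321,  λ_2 = 7.2679,  λ_3 = 6;  v_1 ≈ (0.5774, 0.7887, -0.2113)


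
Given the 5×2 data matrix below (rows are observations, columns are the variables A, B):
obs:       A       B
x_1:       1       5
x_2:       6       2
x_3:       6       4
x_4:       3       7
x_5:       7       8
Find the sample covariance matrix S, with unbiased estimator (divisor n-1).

Step 1 — column means:
  mean(A) = (1 + 6 + 6 + 3 + 7) / 5 = 23/5 = 4.6
  mean(B) = (5 + 2 + 4 + 7 + 8) / 5 = 26/5 = 5.2

Step 2 — sample covariance S[i,j] = (1/(n-1)) · Σ_k (x_{k,i} - mean_i) · (x_{k,j} - mean_j), with n-1 = 4.
  S[A,A] = ((-3.6)·(-3.6) + (1.4)·(1.4) + (1.4)·(1.4) + (-1.6)·(-1.6) + (2.4)·(2.4)) / 4 = 25.2/4 = 6.3
  S[A,B] = ((-3.6)·(-0.2) + (1.4)·(-3.2) + (1.4)·(-1.2) + (-1.6)·(1.8) + (2.4)·(2.8)) / 4 = -1.6/4 = -0.4
  S[B,B] = ((-0.2)·(-0.2) + (-3.2)·(-3.2) + (-1.2)·(-1.2) + (1.8)·(1.8) + (2.8)·(2.8)) / 4 = 22.8/4 = 5.7

S is symmetric (S[j,i] = S[i,j]). Assembling:

S = [[6.3, -0.4],
 [-0.4, 5.7]]


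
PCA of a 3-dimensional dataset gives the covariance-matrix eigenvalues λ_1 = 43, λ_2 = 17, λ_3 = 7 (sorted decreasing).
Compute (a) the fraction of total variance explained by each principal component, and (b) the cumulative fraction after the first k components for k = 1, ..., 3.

Step 1 — total variance = trace(Sigma) = Σ λ_i = 43 + 17 + 7 = 67.

Step 2 — fraction explained by component i = λ_i / Σ λ:
  PC1: 43/67 = 0.6418
  PC2: 17/67 = 0.2537
  PC3: 7/67 = 0.1045

Step 3 — cumulative fraction after k components = (λ_1 + ... + λ_k) / Σ λ:
  k = 1: 43/67 = 0.6418
  k = 2: (43 + 17)/67 = 60/67 = 0.8955
  k = 3: (43 + 17 + 7)/67 = 67/67 = 1

Summary (fraction, with percent):

explained: PC1 0.6418 (64.18%), PC2 0.2537 (25.37%), PC3 0.1045 (10.45%);  cumulative: 0.6418, 0.8955, 1


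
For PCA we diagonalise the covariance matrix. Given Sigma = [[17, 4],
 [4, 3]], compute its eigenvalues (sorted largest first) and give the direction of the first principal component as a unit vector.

Step 1 — characteristic polynomial of 2×2 Sigma:
  det(Sigma - λI) = λ² - trace · λ + det = 0.
  trace = 17 + 3 = 20, det = 17·3 - (4)² = 35.
Step 2 — discriminant:
  Δ = trace² - 4·det = 400 - 140 = 260.
Step 3 — eigenvalues:
  λ = (trace ± √Δ)/2 = (20 ± 16.1245)/2,
  λ_1 = 18.0623,  λ_2 = 1.9377.

Step 4 — unit eigenvector for λ_1: solve (Sigma - λ_1 I)v = 0. First row:
  (17 - 18.0623)·v_x + (4)·v_y = 0, i.e. (-1.0623)·v_x + (4)·v_y = 0,
  so v ∝ (b, λ_1 - a) = (4, 1.0623) = u.
  ||u|| = √((4)² + (1.0623)²) = √(17.1284) ≈ 4.1386,
  v_1 = u/||u|| ≈ (0.9665, 0.2567) (||v_1|| = 1).

λ_1 = 18.0623,  λ_2 = 1.9377;  v_1 ≈ (0.9665, 0.2567)


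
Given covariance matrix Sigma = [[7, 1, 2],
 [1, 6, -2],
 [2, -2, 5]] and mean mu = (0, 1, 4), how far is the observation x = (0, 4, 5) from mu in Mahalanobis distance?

Step 1 — centre the observation: (x - mu) = (0, 3, 1).

Step 2 — invert Sigma (cofactor / det for 3×3, or solve directly):
  Sigma^{-1} = [[0.1793, -0.0621, -0.0966],
 [-0.0621, 0.2138, 0.1103],
 [-0.0966, 0.1103, 0.2828]].

Step 3 — form the quadratic (x - mu)^T · Sigma^{-1} · (x - mu):
  Sigma^{-1} · (x - mu) = (-0.2828, 0.7517, 0.6138).
  (x - mu)^T · [Sigma^{-1} · (x - mu)] = (0)·(-0.2828) + (3)·(0.7517) + (1)·(0.6138) = 2.869.

Step 4 — take square root: d = √(2.869) ≈ 1.6938.

d(x, mu) = √(2.869) ≈ 1.6938


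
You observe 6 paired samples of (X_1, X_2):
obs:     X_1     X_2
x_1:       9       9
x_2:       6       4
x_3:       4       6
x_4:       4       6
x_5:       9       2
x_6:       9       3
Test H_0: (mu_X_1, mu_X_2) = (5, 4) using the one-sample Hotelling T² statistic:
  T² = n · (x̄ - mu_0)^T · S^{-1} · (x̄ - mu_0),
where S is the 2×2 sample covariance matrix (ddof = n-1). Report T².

Step 1 — sample mean vector:
  mean(X_1) = (9 + 6 + 4 + 4 + 9 + 9) / 6 = 41/6 = 6.8333
  mean(X_2) = (9 + 4 + 6 + 6 + 2 + 3) / 6 = 30/6 = 5
  x̄ = (6.8333, 5),  deviation x̄ - mu_0 = (6.8333, 5) - (5, 4) = (1.8333, 1).

Step 2 — sample covariance matrix, S[i,j] = (1/(n-1)) · Σ_k (x_{k,i} - mean_i) · (x_{k,j} - mean_j), divisor n-1 = 5:
  S[X_1,X_1] = ((2.1667)·(2.1667) + (-0.8333)·(-0.8333) + (-2.8333)·(-2.8333) + (-2.8333)·(-2.8333) + (2.1667)·(2.1667) + (2.1667)·(2.1667)) / 5 = 30.8333/5 = 6.1667
  S[X_1,X_2] = ((2.1667)·(4) + (-0.8333)·(-1) + (-2.8333)·(1) + (-2.8333)·(1) + (2.1667)·(-3) + (2.1667)·(-2)) / 5 = -7/5 = -1.4
  S[X_2,X_2] = ((4)·(4) + (-1)·(-1) + (1)·(1) + (1)·(1) + (-3)·(-3) + (-2)·(-2)) / 5 = 32/5 = 6.4
  S = [[6.1667, -1.4],
 [-1.4, 6.4]].

Step 3 — invert S. det(S) = 6.1667·6.4 - (-1.4)² = 37.5067.
  S^{-1} = (1/det) · [[d, -b], [-b, a]] = [[0.1706, 0.0373],
 [0.0373, 0.1644]].

Step 4 — quadratic form (x̄ - mu_0)^T · S^{-1} · (x̄ - mu_0):
  S^{-1} · (x̄ - mu_0) = (0.3502, 0.2328),
  (x̄ - mu_0)^T · [...] = (1.8333)·(0.3502) + (1)·(0.2328) = 0.8748.

Step 5 — scale by n: T² = 6 · 0.8748 = 5.2488.

T² ≈ 5.2488


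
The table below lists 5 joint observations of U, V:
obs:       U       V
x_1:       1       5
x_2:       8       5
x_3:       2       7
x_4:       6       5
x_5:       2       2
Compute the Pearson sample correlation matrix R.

Step 1 — column means:
  mean(U) = (1 + 8 + 2 + 6 + 2) / 5 = 19/5 = 3.8
  mean(V) = (5 + 5 + 7 + 5 + 2) / 5 = 24/5 = 4.8

Step 2 — sample variances and covariances s[i,j] = (1/(n-1)) · Σ_k (x_{k,i} - mean_i) · (x_{k,j} - mean_j), with n-1 = 4:
  s[U,U] = ((-2.8)·(-2.8) + (4.2)·(4.2) + (-1.8)·(-1.8) + (2.2)·(2.2) + (-1.8)·(-1.8)) / 4 = 36.8/4 = 9.2
  s[U,V] = ((-2.8)·(0.2) + (4.2)·(0.2) + (-1.8)·(2.2) + (2.2)·(0.2) + (-1.8)·(-2.8)) / 4 = 1.8/4 = 0.45
  s[V,V] = ((0.2)·(0.2) + (0.2)·(0.2) + (2.2)·(2.2) + (0.2)·(0.2) + (-2.8)·(-2.8)) / 4 = 12.8/4 = 3.2
  Sample standard deviations s_i = √(s[i,i]):
  s(U) = √(9.2) = 3.0332
  s(V) = √(3.2) = 1.7889

Step 3 — r_{ij} = s_{ij} / (s_i · s_j):
  r[U,U] = 1 (diagonal).
  r[U,V] = 0.45 / (3.0332 · 1.7889) = 0.45 / 5.4259 = 0.0829
  r[V,V] = 1 (diagonal).

R is symmetric with unit diagonal. Assembling:

R = [[1, 0.0829],
 [0.0829, 1]]


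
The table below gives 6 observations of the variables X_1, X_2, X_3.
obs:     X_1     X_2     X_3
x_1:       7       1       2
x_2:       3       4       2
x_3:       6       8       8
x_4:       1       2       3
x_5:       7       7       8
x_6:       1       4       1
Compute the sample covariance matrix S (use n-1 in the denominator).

Step 1 — column means:
  mean(X_1) = (7 + 3 + 6 + 1 + 7 + 1) / 6 = 25/6 = 4.1667
  mean(X_2) = (1 + 4 + 8 + 2 + 7 + 4) / 6 = 26/6 = 4.3333
  mean(X_3) = (2 + 2 + 8 + 3 + 8 + 1) / 6 = 24/6 = 4

Step 2 — sample covariance S[i,j] = (1/(n-1)) · Σ_k (x_{k,i} - mean_i) · (x_{k,j} - mean_j), with n-1 = 5.
  S[X_1,X_1] = ((2.8333)·(2.8333) + (-1.1667)·(-1.1667) + (1.8333)·(1.8333) + (-3.1667)·(-3.1667) + (2.8333)·(2.8333) + (-3.1667)·(-3.1667)) / 5 = 40.8333/5 = 8.1667
  S[X_1,X_2] = ((2.8333)·(-3.3333) + (-1.1667)·(-0.3333) + (1.8333)·(3.6667) + (-3.1667)·(-2.3333) + (2.8333)·(2.6667) + (-3.1667)·(-0.3333)) / 5 = 13.6667/5 = 2.7333
  S[X_1,X_3] = ((2.8333)·(-2) + (-1.1667)·(-2) + (1.8333)·(4) + (-3.1667)·(-1) + (2.8333)·(4) + (-3.1667)·(-3)) / 5 = 28/5 = 5.6
  S[X_2,X_2] = ((-3.3333)·(-3.3333) + (-0.3333)·(-0.3333) + (3.6667)·(3.6667) + (-2.3333)·(-2.3333) + (2.6667)·(2.6667) + (-0.3333)·(-0.3333)) / 5 = 37.3333/5 = 7.4667
  S[X_2,X_3] = ((-3.3333)·(-2) + (-0.3333)·(-2) + (3.6667)·(4) + (-2.3333)·(-1) + (2.6667)·(4) + (-0.3333)·(-3)) / 5 = 36/5 = 7.2
  S[X_3,X_3] = ((-2)·(-2) + (-2)·(-2) + (4)·(4) + (-1)·(-1) + (4)·(4) + (-3)·(-3)) / 5 = 50/5 = 10

S is symmetric (S[j,i] = S[i,j]). Assembling:

S = [[8.1667, 2.7333, 5.6],
 [2.7333, 7.4667, 7.2],
 [5.6, 7.2, 10]]


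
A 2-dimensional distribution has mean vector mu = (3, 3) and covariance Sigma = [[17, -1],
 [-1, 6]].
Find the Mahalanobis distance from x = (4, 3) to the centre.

Step 1 — centre the observation: (x - mu) = (1, 0).

Step 2 — invert Sigma. det(Sigma) = 17·6 - (-1)² = 101.
  Sigma^{-1} = (1/det) · [[d, -b], [-b, a]] = [[0.0594, 0.0099],
 [0.0099, 0.1683]].

Step 3 — form the quadratic (x - mu)^T · Sigma^{-1} · (x - mu):
  Sigma^{-1} · (x - mu) = (0.0594, 0.0099).
  (x - mu)^T · [Sigma^{-1} · (x - mu)] = (1)·(0.0594) + (0)·(0.0099) = 0.0594.

Step 4 — take square root: d = √(0.0594) ≈ 0.2437.

d(x, mu) = √(0.0594) ≈ 0.2437


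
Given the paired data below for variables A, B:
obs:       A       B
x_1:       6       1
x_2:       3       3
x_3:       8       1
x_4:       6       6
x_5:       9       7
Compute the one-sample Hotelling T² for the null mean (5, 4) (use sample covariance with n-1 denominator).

Step 1 — sample mean vector:
  mean(A) = (6 + 3 + 8 + 6 + 9) / 5 = 32/5 = 6.4
  mean(B) = (1 + 3 + 1 + 6 + 7) / 5 = 18/5 = 3.6
  x̄ = (6.4, 3.6),  deviation x̄ - mu_0 = (6.4, 3.6) - (5, 4) = (1.4, -0.4).

Step 2 — sample covariance matrix, S[i,j] = (1/(n-1)) · Σ_k (x_{k,i} - mean_i) · (x_{k,j} - mean_j), divisor n-1 = 4:
  S[A,A] = ((-0.4)·(-0.4) + (-3.4)·(-3.4) + (1.6)·(1.6) + (-0.4)·(-0.4) + (2.6)·(2.6)) / 4 = 21.2/4 = 5.3
  S[A,B] = ((-0.4)·(-2.6) + (-3.4)·(-0.6) + (1.6)·(-2.6) + (-0.4)·(2.4) + (2.6)·(3.4)) / 4 = 6.8/4 = 1.7
  S[B,B] = ((-2.6)·(-2.6) + (-0.6)·(-0.6) + (-2.6)·(-2.6) + (2.4)·(2.4) + (3.4)·(3.4)) / 4 = 31.2/4 = 7.8
  S = [[5.3, 1.7],
 [1.7, 7.8]].

Step 3 — invert S. det(S) = 5.3·7.8 - (1.7)² = 38.45.
  S^{-1} = (1/det) · [[d, -b], [-b, a]] = [[0.2029, -0.0442],
 [-0.0442, 0.1378]].

Step 4 — quadratic form (x̄ - mu_0)^T · S^{-1} · (x̄ - mu_0):
  S^{-1} · (x̄ - mu_0) = (0.3017, -0.117),
  (x̄ - mu_0)^T · [...] = (1.4)·(0.3017) + (-0.4)·(-0.117) = 0.4692.

Step 5 — scale by n: T² = 5 · 0.4692 = 2.3459.

T² ≈ 2.3459
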